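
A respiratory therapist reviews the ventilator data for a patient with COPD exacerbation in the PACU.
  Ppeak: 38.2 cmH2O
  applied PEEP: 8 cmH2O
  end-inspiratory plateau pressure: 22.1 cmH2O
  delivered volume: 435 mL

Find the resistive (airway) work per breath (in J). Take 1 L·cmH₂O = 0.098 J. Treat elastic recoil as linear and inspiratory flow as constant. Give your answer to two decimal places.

With constant inspiratory flow the resistive pressure is constant at PIP − Pplat = 38.2 − 22.1 = 16.1 cmH2O, so resistive work = 16.1 × 0.435 = 7.004 L·cmH2O.
× 0.098 J/(L·cmH2O) → 0.6864 J.

0.69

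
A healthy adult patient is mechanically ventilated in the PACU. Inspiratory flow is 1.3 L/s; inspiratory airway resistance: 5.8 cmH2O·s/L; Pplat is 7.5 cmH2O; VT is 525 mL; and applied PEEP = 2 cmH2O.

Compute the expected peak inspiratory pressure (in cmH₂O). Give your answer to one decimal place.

15.0

PIP = Pplat + Raw × flow = 7.5 + 5.8 × 1.3 = 7.5 + 7.54 = 15.04 cmH2O.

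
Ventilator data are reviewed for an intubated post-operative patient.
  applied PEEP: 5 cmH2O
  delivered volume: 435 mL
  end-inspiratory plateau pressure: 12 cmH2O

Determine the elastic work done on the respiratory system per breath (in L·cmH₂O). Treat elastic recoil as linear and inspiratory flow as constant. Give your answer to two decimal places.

Elastic work ≈ ½ × (Pplat − PEEP) × Vt = 0.5 × (12 − 5) × 0.435 L = 0.5 × 7.0 × 0.435 = 1.523 L·cmH2O.

1.52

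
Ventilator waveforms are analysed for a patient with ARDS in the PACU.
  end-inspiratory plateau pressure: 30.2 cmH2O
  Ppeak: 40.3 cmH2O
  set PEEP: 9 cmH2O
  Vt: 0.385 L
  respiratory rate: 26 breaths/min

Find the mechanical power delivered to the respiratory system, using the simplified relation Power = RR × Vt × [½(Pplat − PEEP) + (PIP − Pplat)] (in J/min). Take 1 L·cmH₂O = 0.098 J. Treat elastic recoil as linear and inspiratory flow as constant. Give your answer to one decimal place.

20.3

Per-breath work = Vt × [½(Pplat−PEEP) + (PIP−Pplat)] = 0.385 × [0.5×21.2 + 10.1] = 0.385 × 20.7 = 7.97 L·cmH2O.
Power = 26 × 7.97 = 207.22 L·cmH2O/min.
× 0.098 J/(L·cmH2O) → 20.308 J/min.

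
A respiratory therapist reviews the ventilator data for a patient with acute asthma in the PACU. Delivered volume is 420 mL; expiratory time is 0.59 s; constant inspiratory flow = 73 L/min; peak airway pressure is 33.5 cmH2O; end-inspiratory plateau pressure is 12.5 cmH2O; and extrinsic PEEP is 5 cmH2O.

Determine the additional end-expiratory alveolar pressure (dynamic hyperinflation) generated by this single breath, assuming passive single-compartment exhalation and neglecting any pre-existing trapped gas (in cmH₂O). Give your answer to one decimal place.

4.1

Flow: 73 L/min ÷ 60 = 1.2167 L/s.
R = (PIP − Pplat)/V̇ = (33.5 − 12.5) / 1.2167 = 21.0/1.2167 = 17.26 cmH2O·s/L.
C = Vt/(Pplat − PEEP) = 420.0 / (12.5 − 5) = 420.0/7.5 = 56.0 mL/cmH2O.
τ = R × C = 17.26 × 0.056 L/cmH2O = 0.9666 s.
Fraction remaining = e^(−Te/τ) = e^(−0.59/0.9666) = 0.5431; trapped volume = 420.0 × 0.5431 = 228.1 mL.
Additional alveolar pressure from trapping ≈ V_trapped / C = 228.1 / 56.0 = 4.073 cmH2O.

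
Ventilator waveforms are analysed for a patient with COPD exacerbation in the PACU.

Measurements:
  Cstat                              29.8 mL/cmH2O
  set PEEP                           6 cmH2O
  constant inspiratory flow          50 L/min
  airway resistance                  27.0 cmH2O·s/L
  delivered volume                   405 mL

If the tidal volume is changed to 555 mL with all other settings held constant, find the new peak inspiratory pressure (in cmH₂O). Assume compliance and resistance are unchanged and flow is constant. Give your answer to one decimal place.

47.1

Flow: 50 L/min ÷ 60 = 0.8333 L/s.
PIP = Vt/C + R·V̇ + PEEP (constant-flow equation of motion).
Only the elastic term changes: ΔPIP = ΔVt / C = (555 − 405) / 29.8 = 5.034 cmH2O.
Original PIP = 405/29.8 + 27.0×0.8333 + 6 = 42.09 cmH2O; new PIP = 42.09 + (5.034) = 47.124 cmH2O.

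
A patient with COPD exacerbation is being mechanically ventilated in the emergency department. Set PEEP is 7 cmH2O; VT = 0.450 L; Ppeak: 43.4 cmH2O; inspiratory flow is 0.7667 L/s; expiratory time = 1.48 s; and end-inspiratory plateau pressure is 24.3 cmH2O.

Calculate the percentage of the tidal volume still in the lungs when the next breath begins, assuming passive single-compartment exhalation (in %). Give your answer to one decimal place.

R = (PIP − Pplat)/V̇ = (43.4 − 24.3) / 0.7667 = 19.1/0.7667 = 24.912 cmH2O·s/L.
C = Vt/(Pplat − PEEP) = 450.0 / (24.3 − 7) = 450.0/17.3 = 26.012 mL/cmH2O.
τ = R × C = 24.912 × 0.02601 L/cmH2O = 0.648 s.
Fraction remaining at end-expiration = e^(−Te/τ) = e^(−1.48/0.648) = 0.1019 → 10.19%.

10.2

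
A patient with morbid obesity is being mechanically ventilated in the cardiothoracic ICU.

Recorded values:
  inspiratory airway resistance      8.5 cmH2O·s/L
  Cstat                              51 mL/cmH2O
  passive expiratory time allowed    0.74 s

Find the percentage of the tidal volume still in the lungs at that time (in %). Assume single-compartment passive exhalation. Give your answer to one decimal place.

18.1

τ = R × C = 8.5 × 51 mL/cmH2O = 8.5 × 0.051 L/cmH2O = 0.4335 s.
Passive exhalation: V(t)/V₀ = e^(−t/τ) = e^(−0.74/0.4335) = 0.1814.
Fraction remaining = 0.1814 → 18.14%.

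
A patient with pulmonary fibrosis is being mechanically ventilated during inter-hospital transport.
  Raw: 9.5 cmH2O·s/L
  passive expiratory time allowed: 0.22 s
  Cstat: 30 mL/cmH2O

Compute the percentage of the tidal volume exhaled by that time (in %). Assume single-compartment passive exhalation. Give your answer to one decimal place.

τ = R × C = 9.5 × 30 mL/cmH2O = 9.5 × 0.030 L/cmH2O = 0.285 s.
Passive exhalation: V(t)/V₀ = e^(−t/τ) = e^(−0.22/0.285) = 0.4621.
Fraction exhaled = 1 − 0.4621 = 0.5379 → 53.79%.

53.8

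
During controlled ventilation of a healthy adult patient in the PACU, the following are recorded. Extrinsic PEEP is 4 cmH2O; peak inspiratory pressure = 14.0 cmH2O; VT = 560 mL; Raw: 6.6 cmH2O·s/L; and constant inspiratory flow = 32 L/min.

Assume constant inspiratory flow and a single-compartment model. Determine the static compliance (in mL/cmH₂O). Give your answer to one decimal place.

86.4

Flow: 32 L/min ÷ 60 = 0.5333 L/s.
Equation of motion (constant flow): PIP = Vt/C + R·V̇ + PEEP.
Vt/C = PIP − R·V̇ − PEEP = 14.0 − 6.6×0.5333 − 4 = 14.0 − 3.52 − 4 = 6.48 cmH2O.
C = Vt / 6.48 = 560 / 6.48 = 86.42 mL/cmH2O.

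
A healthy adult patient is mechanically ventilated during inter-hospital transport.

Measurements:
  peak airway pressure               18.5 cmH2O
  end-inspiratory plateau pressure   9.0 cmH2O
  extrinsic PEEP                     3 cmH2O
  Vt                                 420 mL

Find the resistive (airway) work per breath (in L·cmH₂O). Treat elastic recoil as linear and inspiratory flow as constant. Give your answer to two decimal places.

3.99

With constant inspiratory flow the resistive pressure is constant at PIP − Pplat = 18.5 − 9.0 = 9.5 cmH2O, so resistive work = 9.5 × 0.420 = 3.99 L·cmH2O.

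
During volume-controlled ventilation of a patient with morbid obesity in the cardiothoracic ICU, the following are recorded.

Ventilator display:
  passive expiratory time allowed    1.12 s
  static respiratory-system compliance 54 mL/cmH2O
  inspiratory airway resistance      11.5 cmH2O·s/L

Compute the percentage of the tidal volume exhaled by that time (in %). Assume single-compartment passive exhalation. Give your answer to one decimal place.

τ = R × C = 11.5 × 54 mL/cmH2O = 11.5 × 0.054 L/cmH2O = 0.621 s.
Passive exhalation: V(t)/V₀ = e^(−t/τ) = e^(−1.12/0.621) = 0.1647.
Fraction exhaled = 1 − 0.1647 = 0.8353 → 83.53%.

83.5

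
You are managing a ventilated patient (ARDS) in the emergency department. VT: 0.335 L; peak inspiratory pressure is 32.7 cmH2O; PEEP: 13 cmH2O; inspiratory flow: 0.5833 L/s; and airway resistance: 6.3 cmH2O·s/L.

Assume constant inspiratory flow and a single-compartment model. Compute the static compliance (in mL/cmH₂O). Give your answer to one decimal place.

20.9

Equation of motion (constant flow): PIP = Vt/C + R·V̇ + PEEP.
Vt/C = PIP − R·V̇ − PEEP = 32.7 − 6.3×0.5833 − 13 = 32.7 − 3.675 − 13 = 16.025 cmH2O.
C = Vt / 16.025 = 335 / 16.025 = 20.905 mL/cmH2O.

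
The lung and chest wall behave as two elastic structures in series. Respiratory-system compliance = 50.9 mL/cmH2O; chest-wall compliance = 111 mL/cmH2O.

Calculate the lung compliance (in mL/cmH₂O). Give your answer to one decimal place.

1/CL = 1/Crs − 1/Ccw.
1/CL = 1/50.9 − 1/111 = 0.01064.
CL = 93.985 mL/cmH2O.

94.0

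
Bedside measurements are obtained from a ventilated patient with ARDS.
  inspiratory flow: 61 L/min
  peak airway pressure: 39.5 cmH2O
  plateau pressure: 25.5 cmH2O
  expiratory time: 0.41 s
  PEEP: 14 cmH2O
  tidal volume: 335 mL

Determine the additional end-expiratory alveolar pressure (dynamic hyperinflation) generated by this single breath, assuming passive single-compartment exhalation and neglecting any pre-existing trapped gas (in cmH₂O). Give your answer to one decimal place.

Flow: 61 L/min ÷ 60 = 1.0167 L/s.
R = (PIP − Pplat)/V̇ = (39.5 − 25.5) / 1.0167 = 14.0/1.0167 = 13.77 cmH2O·s/L.
C = Vt/(Pplat − PEEP) = 335.0 / (25.5 − 14) = 335.0/11.5 = 29.13 mL/cmH2O.
τ = R × C = 13.77 × 0.02913 L/cmH2O = 0.4011 s.
Fraction remaining = e^(−Te/τ) = e^(−0.41/0.4011) = 0.3598; trapped volume = 335.0 × 0.3598 = 120.53 mL.
Additional alveolar pressure from trapping ≈ V_trapped / C = 120.53 / 29.13 = 4.138 cmH2O.

4.1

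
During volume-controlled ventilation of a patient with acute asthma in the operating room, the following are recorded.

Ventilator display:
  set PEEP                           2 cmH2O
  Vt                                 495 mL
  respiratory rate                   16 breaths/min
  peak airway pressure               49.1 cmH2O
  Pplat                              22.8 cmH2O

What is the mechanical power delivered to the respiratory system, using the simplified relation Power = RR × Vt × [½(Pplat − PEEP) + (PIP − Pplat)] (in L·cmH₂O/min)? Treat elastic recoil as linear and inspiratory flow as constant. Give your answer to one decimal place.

Per-breath work = Vt × [½(Pplat−PEEP) + (PIP−Pplat)] = 0.495 × [0.5×20.8 + 26.3] = 0.495 × 36.7 = 18.167 L·cmH2O.
Power = 16 × 18.167 = 290.67 L·cmH2O/min.

290.7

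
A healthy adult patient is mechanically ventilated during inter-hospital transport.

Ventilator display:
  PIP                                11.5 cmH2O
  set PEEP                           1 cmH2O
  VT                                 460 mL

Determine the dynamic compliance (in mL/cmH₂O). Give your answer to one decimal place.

Dynamic compliance = Vt / (PIP − PEEP) = 460 / (11.5 − 1) = 460 / 10.5 = 43.81 mL/cmH2O.

43.8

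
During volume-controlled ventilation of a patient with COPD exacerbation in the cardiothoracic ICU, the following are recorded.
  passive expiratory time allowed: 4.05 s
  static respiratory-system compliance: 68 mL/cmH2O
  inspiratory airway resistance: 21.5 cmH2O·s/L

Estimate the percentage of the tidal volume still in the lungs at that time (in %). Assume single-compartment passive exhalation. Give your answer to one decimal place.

τ = R × C = 21.5 × 68 mL/cmH2O = 21.5 × 0.068 L/cmH2O = 1.462 s.
Passive exhalation: V(t)/V₀ = e^(−t/τ) = e^(−4.05/1.462) = 0.06265.
Fraction remaining = 0.06265 → 6.265%.

6.3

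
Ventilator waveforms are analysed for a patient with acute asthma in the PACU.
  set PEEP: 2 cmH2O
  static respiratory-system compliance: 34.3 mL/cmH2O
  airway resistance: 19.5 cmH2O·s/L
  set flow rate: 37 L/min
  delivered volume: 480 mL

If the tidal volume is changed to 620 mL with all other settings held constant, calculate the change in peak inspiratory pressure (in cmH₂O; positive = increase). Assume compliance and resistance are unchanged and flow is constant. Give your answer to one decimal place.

PIP = Vt/C + R·V̇ + PEEP (constant-flow equation of motion).
Only the elastic term changes: ΔPIP = ΔVt / C = (620 − 480) / 34.3 = 4.082 cmH2O.

4.1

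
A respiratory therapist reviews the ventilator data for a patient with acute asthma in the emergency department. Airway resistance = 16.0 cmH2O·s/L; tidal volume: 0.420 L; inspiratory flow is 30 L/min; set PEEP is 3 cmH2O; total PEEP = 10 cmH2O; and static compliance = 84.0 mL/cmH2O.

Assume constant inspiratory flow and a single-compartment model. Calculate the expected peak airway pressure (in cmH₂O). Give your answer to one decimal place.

Flow: 30 L/min ÷ 60 = 0.5 L/s.
Total PEEP = 10 cmH2O (set 3 + intrinsic 7); this is the baseline alveolar pressure.
Equation of motion (constant flow): PIP = Vt/C + R·V̇ + PEEP.
PIP = 420/84.0 + 16.0×0.5 + 10 = 5.0 + 8.0 + 10 = 23.0 cmH2O.

23.0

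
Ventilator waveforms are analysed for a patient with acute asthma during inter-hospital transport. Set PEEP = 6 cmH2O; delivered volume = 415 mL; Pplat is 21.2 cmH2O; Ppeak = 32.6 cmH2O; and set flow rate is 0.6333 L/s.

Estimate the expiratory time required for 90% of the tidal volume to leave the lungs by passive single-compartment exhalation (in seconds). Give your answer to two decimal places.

1.13

R = (PIP − Pplat)/V̇ = (32.6 − 21.2) / 0.6333 = 11.4/0.6333 = 18.001 cmH2O·s/L.
C = Vt/(Pplat − PEEP) = 415.0 / (21.2 − 6) = 415.0/15.2 = 27.303 mL/cmH2O.
τ = R × C = 18.001 × 0.0273 L/cmH2O = 0.4914 s.
t = −τ·ln(1 − 0.90) = −0.4914·ln(0.1) = 1.131 s.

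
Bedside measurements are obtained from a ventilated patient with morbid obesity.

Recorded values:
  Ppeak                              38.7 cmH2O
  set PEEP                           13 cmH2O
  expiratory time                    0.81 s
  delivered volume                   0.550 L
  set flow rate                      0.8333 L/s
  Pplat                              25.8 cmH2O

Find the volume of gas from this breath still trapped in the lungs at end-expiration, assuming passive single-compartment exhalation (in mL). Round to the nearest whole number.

R = (PIP − Pplat)/V̇ = (38.7 − 25.8) / 0.8333 = 12.9/0.8333 = 15.481 cmH2O·s/L.
C = Vt/(Pplat − PEEP) = 550.0 / (25.8 − 13) = 550.0/12.8 = 42.969 mL/cmH2O.
τ = R × C = 15.481 × 0.04297 L/cmH2O = 0.6652 s.
Fraction remaining = e^(−Te/τ) = e^(−0.81/0.6652) = 0.2959.
Trapped volume = 550.0 × 0.2959 = 162.75 mL.

163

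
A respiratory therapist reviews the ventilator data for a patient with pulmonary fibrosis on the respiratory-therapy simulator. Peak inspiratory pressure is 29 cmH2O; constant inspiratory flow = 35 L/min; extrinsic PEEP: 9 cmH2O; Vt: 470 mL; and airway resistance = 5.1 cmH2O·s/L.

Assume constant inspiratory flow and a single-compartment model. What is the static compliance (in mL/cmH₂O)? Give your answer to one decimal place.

Flow: 35 L/min ÷ 60 = 0.5833 L/s.
Equation of motion (constant flow): PIP = Vt/C + R·V̇ + PEEP.
Vt/C = PIP − R·V̇ − PEEP = 29 − 5.1×0.5833 − 9 = 29 − 2.975 − 9 = 17.025 cmH2O.
C = Vt / 17.025 = 470 / 17.025 = 27.606 mL/cmH2O.

27.6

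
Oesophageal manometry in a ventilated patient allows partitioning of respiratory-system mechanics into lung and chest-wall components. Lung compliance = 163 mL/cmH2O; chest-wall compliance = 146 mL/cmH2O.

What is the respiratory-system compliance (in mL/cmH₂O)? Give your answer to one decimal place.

Lung and chest wall are elastances in series: 1/Crs = 1/CL + 1/Ccw.
1/Crs = 1/163 + 1/146 = 0.01298.
Crs = 77.042 mL/cmH2O.

77.0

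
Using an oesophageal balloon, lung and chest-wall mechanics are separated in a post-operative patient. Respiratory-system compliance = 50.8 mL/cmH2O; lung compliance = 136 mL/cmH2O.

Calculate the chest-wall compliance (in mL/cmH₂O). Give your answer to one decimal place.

1/Ccw = 1/Crs − 1/CL.
1/Ccw = 1/50.8 − 1/136 = 0.01233.
Ccw = 81.103 mL/cmH2O.

81.1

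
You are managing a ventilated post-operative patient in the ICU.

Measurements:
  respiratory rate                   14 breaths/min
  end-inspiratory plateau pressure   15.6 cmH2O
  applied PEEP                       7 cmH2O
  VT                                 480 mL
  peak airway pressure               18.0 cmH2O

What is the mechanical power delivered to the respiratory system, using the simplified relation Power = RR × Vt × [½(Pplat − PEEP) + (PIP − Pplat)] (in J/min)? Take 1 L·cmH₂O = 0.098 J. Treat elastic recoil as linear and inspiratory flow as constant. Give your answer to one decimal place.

Per-breath work = Vt × [½(Pplat−PEEP) + (PIP−Pplat)] = 0.480 × [0.5×8.6 + 2.4] = 0.480 × 6.7 = 3.216 L·cmH2O.
Power = 14 × 3.216 = 45.024 L·cmH2O/min.
× 0.098 J/(L·cmH2O) → 4.412 J/min.

4.4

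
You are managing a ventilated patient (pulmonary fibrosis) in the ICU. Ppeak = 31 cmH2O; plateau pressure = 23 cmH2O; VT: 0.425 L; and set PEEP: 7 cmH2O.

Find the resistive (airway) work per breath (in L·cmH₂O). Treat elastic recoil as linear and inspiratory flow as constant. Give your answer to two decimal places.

3.40

With constant inspiratory flow the resistive pressure is constant at PIP − Pplat = 31 − 23 = 8.0 cmH2O, so resistive work = 8.0 × 0.425 = 3.4 L·cmH2O.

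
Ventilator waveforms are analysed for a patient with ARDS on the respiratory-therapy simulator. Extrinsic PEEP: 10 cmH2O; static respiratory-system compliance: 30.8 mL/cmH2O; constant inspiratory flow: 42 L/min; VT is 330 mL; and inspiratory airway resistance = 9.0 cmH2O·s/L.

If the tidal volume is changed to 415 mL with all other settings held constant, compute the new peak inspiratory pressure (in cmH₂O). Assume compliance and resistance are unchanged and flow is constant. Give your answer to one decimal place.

29.8

Flow: 42 L/min ÷ 60 = 0.7 L/s.
PIP = Vt/C + R·V̇ + PEEP (constant-flow equation of motion).
Only the elastic term changes: ΔPIP = ΔVt / C = (415 − 330) / 30.8 = 2.76 cmH2O.
Original PIP = 330/30.8 + 9.0×0.7 + 10 = 27.014 cmH2O; new PIP = 27.014 + (2.76) = 29.774 cmH2O.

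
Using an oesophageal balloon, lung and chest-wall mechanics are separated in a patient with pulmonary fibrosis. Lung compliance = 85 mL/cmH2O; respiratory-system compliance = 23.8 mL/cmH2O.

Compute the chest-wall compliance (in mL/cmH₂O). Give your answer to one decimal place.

1/Ccw = 1/Crs − 1/CL.
1/Ccw = 1/23.8 − 1/85 = 0.03025.
Ccw = 33.058 mL/cmH2O.

33.1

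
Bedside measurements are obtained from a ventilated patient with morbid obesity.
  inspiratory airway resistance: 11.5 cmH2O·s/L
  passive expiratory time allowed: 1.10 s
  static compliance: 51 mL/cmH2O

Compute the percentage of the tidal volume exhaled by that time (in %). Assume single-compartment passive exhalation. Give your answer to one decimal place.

84.7

τ = R × C = 11.5 × 51 mL/cmH2O = 11.5 × 0.051 L/cmH2O = 0.5865 s.
Passive exhalation: V(t)/V₀ = e^(−t/τ) = e^(−1.10/0.5865) = 0.1533.
Fraction exhaled = 1 − 0.1533 = 0.8467 → 84.67%.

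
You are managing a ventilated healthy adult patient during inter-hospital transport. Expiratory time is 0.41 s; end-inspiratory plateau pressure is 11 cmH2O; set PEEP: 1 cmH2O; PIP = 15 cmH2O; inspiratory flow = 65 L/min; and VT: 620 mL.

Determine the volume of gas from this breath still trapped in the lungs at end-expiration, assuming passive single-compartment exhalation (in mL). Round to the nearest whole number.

103

Flow: 65 L/min ÷ 60 = 1.0833 L/s.
R = (PIP − Pplat)/V̇ = (15 − 11) / 1.0833 = 4.0/1.0833 = 3.692 cmH2O·s/L.
C = Vt/(Pplat − PEEP) = 620.0 / (11 − 1) = 620.0/10.0 = 62.0 mL/cmH2O.
τ = R × C = 3.692 × 0.062 L/cmH2O = 0.2289 s.
Fraction remaining = e^(−Te/τ) = e^(−0.41/0.2289) = 0.1668.
Trapped volume = 620.0 × 0.1668 = 103.42 mL.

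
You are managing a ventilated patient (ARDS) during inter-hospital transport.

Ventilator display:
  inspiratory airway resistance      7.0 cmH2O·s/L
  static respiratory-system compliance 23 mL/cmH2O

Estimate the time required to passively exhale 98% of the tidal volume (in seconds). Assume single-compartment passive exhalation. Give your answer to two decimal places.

0.63

τ = R × C = 7.0 × 23 mL/cmH2O = 7.0 × 0.023 L/cmH2O = 0.161 s.
Exhaled fraction f = 1 − e^(−t/τ) → t = −τ·ln(1 − f) = −0.161·ln(0.02) = 0.6298 s.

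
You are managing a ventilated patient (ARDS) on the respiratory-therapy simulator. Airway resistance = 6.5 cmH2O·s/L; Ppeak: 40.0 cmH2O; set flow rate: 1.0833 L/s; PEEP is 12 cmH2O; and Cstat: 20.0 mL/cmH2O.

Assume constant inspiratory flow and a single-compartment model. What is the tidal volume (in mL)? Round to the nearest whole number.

Equation of motion (constant flow): PIP = Vt/C + R·V̇ + PEEP.
Vt/C = PIP − R·V̇ − PEEP = 40.0 − 7.041 − 12 = 20.959 cmH2O.
Vt = C × 20.959 = 20.0 × 20.959 = 419.18 mL.

419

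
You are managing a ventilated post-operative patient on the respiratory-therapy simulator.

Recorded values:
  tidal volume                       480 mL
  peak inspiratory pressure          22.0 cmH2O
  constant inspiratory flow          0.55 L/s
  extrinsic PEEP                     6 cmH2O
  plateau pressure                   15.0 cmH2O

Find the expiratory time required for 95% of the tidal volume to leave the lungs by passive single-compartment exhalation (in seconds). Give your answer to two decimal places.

R = (PIP − Pplat)/V̇ = (22.0 − 15.0) / 0.55 = 7.0/0.55 = 12.727 cmH2O·s/L.
C = Vt/(Pplat − PEEP) = 480.0 / (15.0 − 6) = 480.0/9.0 = 53.333 mL/cmH2O.
τ = R × C = 12.727 × 0.05333 L/cmH2O = 0.6787 s.
t = −τ·ln(1 − 0.95) = −0.6787·ln(0.05) = 2.033 s.

2.03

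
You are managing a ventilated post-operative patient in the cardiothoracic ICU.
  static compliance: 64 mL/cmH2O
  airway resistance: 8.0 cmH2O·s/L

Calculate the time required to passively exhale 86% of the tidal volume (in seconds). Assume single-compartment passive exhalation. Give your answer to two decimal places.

1.01

τ = R × C = 8.0 × 64 mL/cmH2O = 8.0 × 0.064 L/cmH2O = 0.512 s.
Exhaled fraction f = 1 − e^(−t/τ) → t = −τ·ln(1 − f) = −0.512·ln(0.14) = 1.007 s.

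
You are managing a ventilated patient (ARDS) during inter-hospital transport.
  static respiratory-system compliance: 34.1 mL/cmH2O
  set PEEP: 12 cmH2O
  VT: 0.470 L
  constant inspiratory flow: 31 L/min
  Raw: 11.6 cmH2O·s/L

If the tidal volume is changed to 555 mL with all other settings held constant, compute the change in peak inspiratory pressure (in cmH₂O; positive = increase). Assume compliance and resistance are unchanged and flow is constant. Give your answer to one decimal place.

2.5

PIP = Vt/C + R·V̇ + PEEP (constant-flow equation of motion).
Only the elastic term changes: ΔPIP = ΔVt / C = (555 − 470) / 34.1 = 2.493 cmH2O.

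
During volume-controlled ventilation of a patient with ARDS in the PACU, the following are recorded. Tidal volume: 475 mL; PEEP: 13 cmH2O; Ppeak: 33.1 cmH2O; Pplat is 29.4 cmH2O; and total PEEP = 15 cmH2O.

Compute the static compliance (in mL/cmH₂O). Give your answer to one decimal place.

33.0

End-expiratory occlusion gives total PEEP = 15 cmH2O (intrinsic PEEP = 15 − 13 = 2). Use total PEEP for the elastic gradient.
Cstat = Vt / (Pplat − PEEPtotal) = 475 / (29.4 − 15) = 475 / 14.4 = 32.986 mL/cmH2O.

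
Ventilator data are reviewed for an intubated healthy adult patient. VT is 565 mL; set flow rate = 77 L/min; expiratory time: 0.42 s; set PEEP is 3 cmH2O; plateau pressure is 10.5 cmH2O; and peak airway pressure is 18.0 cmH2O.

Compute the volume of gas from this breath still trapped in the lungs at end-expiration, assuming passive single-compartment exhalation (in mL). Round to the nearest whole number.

218

Flow: 77 L/min ÷ 60 = 1.2833 L/s.
R = (PIP − Pplat)/V̇ = (18.0 − 10.5) / 1.2833 = 7.5/1.2833 = 5.844 cmH2O·s/L.
C = Vt/(Pplat − PEEP) = 565.0 / (10.5 − 3) = 565.0/7.5 = 75.333 mL/cmH2O.
τ = R × C = 5.844 × 0.07533 L/cmH2O = 0.4402 s.
Fraction remaining = e^(−Te/τ) = e^(−0.42/0.4402) = 0.3852.
Trapped volume = 565.0 × 0.3852 = 217.64 mL.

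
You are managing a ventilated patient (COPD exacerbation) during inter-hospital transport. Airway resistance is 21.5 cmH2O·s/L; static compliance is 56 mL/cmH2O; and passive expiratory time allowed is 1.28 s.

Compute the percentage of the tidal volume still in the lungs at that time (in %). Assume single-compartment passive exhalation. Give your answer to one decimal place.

τ = R × C = 21.5 × 56 mL/cmH2O = 21.5 × 0.056 L/cmH2O = 1.204 s.
Passive exhalation: V(t)/V₀ = e^(−t/τ) = e^(−1.28/1.204) = 0.3454.
Fraction remaining = 0.3454 → 34.54%.

34.5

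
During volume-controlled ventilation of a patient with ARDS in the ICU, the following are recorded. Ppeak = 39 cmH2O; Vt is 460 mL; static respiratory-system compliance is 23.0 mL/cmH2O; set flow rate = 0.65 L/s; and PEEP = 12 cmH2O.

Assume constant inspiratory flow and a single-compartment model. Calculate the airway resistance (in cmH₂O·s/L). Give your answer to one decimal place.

10.8

Equation of motion (constant flow): PIP = Vt/C + R·V̇ + PEEP.
R·V̇ = PIP − Vt/C − PEEP = 39 − 460/23.0 − 12 = 39 − 20.0 − 12 = 7.0 cmH2O.
R = 7.0 / 0.65 = 10.769 cmH2O·s/L.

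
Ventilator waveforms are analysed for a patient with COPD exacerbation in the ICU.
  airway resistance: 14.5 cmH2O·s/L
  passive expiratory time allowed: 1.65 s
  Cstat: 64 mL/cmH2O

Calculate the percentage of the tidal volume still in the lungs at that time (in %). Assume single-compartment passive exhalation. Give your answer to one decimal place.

16.9

τ = R × C = 14.5 × 64 mL/cmH2O = 14.5 × 0.064 L/cmH2O = 0.928 s.
Passive exhalation: V(t)/V₀ = e^(−t/τ) = e^(−1.65/0.928) = 0.169.
Fraction remaining = 0.169 → 16.9%.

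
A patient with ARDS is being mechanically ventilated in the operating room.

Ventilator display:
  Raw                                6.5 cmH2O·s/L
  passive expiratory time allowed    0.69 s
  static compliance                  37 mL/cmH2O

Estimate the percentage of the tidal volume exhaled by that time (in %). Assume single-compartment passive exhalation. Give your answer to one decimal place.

94.3

τ = R × C = 6.5 × 37 mL/cmH2O = 6.5 × 0.037 L/cmH2O = 0.2405 s.
Passive exhalation: V(t)/V₀ = e^(−t/τ) = e^(−0.69/0.2405) = 0.05675.
Fraction exhaled = 1 − 0.05675 = 0.9433 → 94.33%.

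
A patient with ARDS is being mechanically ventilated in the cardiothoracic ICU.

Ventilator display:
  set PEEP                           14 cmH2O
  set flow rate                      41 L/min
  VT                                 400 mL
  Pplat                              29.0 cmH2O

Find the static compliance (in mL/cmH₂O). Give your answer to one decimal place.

Cstat = Vt / (Pplat − PEEP) = 400 / (29.0 − 14) = 400 / 15.0 = 26.667 mL/cmH2O.

26.7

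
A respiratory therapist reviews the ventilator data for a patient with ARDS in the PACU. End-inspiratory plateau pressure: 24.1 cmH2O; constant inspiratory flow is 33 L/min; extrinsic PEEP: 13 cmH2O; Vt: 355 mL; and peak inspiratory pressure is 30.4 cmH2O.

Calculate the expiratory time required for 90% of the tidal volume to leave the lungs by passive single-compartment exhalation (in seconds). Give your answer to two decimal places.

Flow: 33 L/min ÷ 60 = 0.55 L/s.
R = (PIP − Pplat)/V̇ = (30.4 − 24.1) / 0.55 = 6.3/0.55 = 11.455 cmH2O·s/L.
C = Vt/(Pplat − PEEP) = 355.0 / (24.1 − 13) = 355.0/11.1 = 31.982 mL/cmH2O.
τ = R × C = 11.455 × 0.03198 L/cmH2O = 0.3663 s.
t = −τ·ln(1 − 0.90) = −0.3663·ln(0.1) = 0.8434 s.

0.84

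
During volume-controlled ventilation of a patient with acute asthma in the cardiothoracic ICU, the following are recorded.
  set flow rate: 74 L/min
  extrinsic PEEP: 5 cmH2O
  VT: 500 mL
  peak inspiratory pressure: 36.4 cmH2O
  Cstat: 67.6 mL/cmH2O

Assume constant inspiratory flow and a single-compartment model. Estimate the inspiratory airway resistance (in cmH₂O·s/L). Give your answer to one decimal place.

Flow: 74 L/min ÷ 60 = 1.2333 L/s.
Equation of motion (constant flow): PIP = Vt/C + R·V̇ + PEEP.
R·V̇ = PIP − Vt/C − PEEP = 36.4 − 500/67.6 − 5 = 36.4 − 7.396 − 5 = 24.004 cmH2O.
R = 24.004 / 1.2333 = 19.463 cmH2O·s/L.

19.5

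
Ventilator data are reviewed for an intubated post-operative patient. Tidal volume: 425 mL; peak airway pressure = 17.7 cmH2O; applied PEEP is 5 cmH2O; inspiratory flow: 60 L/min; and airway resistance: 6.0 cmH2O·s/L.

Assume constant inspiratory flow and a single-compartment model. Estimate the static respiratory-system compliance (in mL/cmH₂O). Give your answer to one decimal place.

Flow: 60 L/min ÷ 60 = 1 L/s.
Equation of motion (constant flow): PIP = Vt/C + R·V̇ + PEEP.
Vt/C = PIP − R·V̇ − PEEP = 17.7 − 6.0×1 − 5 = 17.7 − 6.0 − 5 = 6.7 cmH2O.
C = Vt / 6.7 = 425 / 6.7 = 63.433 mL/cmH2O.

63.4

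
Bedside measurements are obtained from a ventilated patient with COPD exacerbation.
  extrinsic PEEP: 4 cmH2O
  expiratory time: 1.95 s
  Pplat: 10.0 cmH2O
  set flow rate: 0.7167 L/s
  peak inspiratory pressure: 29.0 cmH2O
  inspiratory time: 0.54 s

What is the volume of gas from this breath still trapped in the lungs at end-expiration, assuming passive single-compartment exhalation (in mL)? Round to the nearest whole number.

Vt = flow × Ti = 0.7167 L/s × 0.54 s × 1000 mL/L = 387.02 mL.
R = (PIP − Pplat)/V̇ = (29.0 − 10.0) / 0.7167 = 19.0/0.7167 = 26.51 cmH2O·s/L.
C = Vt/(Pplat − PEEP) = 387.02 / (10.0 − 4) = 387.02/6.0 = 64.503 mL/cmH2O.
τ = R × C = 26.51 × 0.0645 L/cmH2O = 1.71 s.
Fraction remaining = e^(−Te/τ) = e^(−1.95/1.71) = 0.3197.
Trapped volume = 387.02 × 0.3197 = 123.73 mL.

124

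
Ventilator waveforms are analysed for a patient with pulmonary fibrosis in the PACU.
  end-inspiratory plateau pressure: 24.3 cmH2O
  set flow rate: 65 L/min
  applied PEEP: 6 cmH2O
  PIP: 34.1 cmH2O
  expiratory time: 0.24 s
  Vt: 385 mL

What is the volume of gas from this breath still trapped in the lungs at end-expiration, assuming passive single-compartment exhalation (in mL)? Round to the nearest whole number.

Flow: 65 L/min ÷ 60 = 1.0833 L/s.
R = (PIP − Pplat)/V̇ = (34.1 − 24.3) / 1.0833 = 9.8/1.0833 = 9.046 cmH2O·s/L.
C = Vt/(Pplat − PEEP) = 385.0 / (24.3 − 6) = 385.0/18.3 = 21.038 mL/cmH2O.
τ = R × C = 9.046 × 0.02104 L/cmH2O = 0.1903 s.
Fraction remaining = e^(−Te/τ) = e^(−0.24/0.1903) = 0.2833.
Trapped volume = 385.0 × 0.2833 = 109.07 mL.

109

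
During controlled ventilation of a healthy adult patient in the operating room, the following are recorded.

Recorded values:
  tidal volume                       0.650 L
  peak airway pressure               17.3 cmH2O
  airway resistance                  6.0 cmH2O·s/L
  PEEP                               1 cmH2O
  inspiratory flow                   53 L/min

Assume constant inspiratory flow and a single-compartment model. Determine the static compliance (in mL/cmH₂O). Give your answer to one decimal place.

Flow: 53 L/min ÷ 60 = 0.8833 L/s.
Equation of motion (constant flow): PIP = Vt/C + R·V̇ + PEEP.
Vt/C = PIP − R·V̇ − PEEP = 17.3 − 6.0×0.8833 − 1 = 17.3 − 5.3 − 1 = 11.0 cmH2O.
C = Vt / 11.0 = 650 / 11.0 = 59.091 mL/cmH2O.

59.1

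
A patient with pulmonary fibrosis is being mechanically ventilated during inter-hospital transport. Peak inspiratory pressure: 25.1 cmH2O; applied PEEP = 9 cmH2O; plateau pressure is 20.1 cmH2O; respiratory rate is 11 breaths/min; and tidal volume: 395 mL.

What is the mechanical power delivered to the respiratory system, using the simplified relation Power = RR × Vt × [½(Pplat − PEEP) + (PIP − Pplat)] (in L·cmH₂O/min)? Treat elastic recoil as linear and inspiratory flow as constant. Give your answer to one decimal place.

Per-breath work = Vt × [½(Pplat−PEEP) + (PIP−Pplat)] = 0.395 × [0.5×11.1 + 5.0] = 0.395 × 10.55 = 4.167 L·cmH2O.
Power = 11 × 4.167 = 45.837 L·cmH2O/min.

45.8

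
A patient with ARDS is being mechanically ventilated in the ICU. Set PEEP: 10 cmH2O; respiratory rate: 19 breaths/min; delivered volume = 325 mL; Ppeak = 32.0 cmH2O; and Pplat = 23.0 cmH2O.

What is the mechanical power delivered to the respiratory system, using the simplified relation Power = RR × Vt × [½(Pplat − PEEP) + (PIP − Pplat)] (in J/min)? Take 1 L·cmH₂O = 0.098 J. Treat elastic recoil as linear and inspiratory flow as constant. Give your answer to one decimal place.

9.4

Per-breath work = Vt × [½(Pplat−PEEP) + (PIP−Pplat)] = 0.325 × [0.5×13.0 + 9.0] = 0.325 × 15.5 = 5.038 L·cmH2O.
Power = 19 × 5.038 = 95.722 L·cmH2O/min.
× 0.098 J/(L·cmH2O) → 9.381 J/min.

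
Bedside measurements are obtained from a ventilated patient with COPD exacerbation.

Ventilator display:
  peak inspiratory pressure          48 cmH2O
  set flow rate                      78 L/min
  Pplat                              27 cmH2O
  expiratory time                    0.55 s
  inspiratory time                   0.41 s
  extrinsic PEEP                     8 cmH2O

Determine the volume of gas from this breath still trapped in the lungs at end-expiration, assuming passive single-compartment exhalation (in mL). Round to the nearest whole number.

Flow: 78 L/min ÷ 60 = 1.3 L/s.
Vt = flow × Ti = 1.3 L/s × 0.41 s × 1000 mL/L = 533.0 mL.
R = (PIP − Pplat)/V̇ = (48 − 27) / 1.3 = 21.0/1.3 = 16.154 cmH2O·s/L.
C = Vt/(Pplat − PEEP) = 533.0 / (27 − 8) = 533.0/19.0 = 28.053 mL/cmH2O.
τ = R × C = 16.154 × 0.02805 L/cmH2O = 0.4531 s.
Fraction remaining = e^(−Te/τ) = e^(−0.55/0.4531) = 0.297.
Trapped volume = 533.0 × 0.297 = 158.3 mL.

158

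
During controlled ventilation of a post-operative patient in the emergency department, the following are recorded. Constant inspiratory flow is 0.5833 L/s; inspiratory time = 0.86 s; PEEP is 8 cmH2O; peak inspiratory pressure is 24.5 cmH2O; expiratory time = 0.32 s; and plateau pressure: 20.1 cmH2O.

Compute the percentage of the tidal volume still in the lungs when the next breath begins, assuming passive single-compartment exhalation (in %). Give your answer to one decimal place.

35.9

Vt = flow × Ti = 0.5833 L/s × 0.86 s × 1000 mL/L = 501.64 mL.
R = (PIP − Pplat)/V̇ = (24.5 − 20.1) / 0.5833 = 4.4/0.5833 = 7.543 cmH2O·s/L.
C = Vt/(Pplat − PEEP) = 501.64 / (20.1 − 8) = 501.64/12.1 = 41.458 mL/cmH2O.
τ = R × C = 7.543 × 0.04146 L/cmH2O = 0.3127 s.
Fraction remaining at end-expiration = e^(−Te/τ) = e^(−0.32/0.3127) = 0.3594 → 35.94%.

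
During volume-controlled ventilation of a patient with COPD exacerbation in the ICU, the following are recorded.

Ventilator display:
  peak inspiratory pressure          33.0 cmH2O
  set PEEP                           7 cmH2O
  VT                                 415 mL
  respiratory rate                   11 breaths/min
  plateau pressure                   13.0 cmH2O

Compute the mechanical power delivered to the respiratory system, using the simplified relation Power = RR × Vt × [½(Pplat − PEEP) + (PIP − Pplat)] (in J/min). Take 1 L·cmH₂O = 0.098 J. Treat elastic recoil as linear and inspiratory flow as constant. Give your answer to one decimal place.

Per-breath work = Vt × [½(Pplat−PEEP) + (PIP−Pplat)] = 0.415 × [0.5×6.0 + 20.0] = 0.415 × 23.0 = 9.545 L·cmH2O.
Power = 11 × 9.545 = 105.0 L·cmH2O/min.
× 0.098 J/(L·cmH2O) → 10.29 J/min.

10.3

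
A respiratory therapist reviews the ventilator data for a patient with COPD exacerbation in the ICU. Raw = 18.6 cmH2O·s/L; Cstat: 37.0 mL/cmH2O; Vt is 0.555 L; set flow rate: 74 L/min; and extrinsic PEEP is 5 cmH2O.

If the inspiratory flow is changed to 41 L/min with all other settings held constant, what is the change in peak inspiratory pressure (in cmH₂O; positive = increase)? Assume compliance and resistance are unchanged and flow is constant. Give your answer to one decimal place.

Flow: 74 L/min ÷ 60 = 1.2333 L/s.
New flow: 41 L/min ÷ 60 = 0.6833 L/s.
PIP = Vt/C + R·V̇ + PEEP (constant-flow equation of motion).
Only the resistive term changes: ΔPIP = R × ΔV̇ = 18.6 × (0.6833 − 1.2333) = 18.6 × -0.55 = -10.23 cmH2O.

-10.2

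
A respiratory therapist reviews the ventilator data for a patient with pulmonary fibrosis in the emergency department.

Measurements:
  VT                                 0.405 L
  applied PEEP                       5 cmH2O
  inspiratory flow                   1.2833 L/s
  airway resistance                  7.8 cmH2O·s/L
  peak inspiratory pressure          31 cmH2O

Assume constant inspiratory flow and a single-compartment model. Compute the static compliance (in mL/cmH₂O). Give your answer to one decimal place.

25.3

Equation of motion (constant flow): PIP = Vt/C + R·V̇ + PEEP.
Vt/C = PIP − R·V̇ − PEEP = 31 − 7.8×1.2833 − 5 = 31 − 10.01 − 5 = 15.99 cmH2O.
C = Vt / 15.99 = 405 / 15.99 = 25.328 mL/cmH2O.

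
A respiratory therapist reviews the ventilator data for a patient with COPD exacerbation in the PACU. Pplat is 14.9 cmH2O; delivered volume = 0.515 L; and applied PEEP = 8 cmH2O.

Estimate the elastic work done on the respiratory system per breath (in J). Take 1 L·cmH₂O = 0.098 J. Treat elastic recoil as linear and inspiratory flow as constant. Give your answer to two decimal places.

0.17

Elastic work ≈ ½ × (Pplat − PEEP) × Vt = 0.5 × (14.9 − 8) × 0.515 L = 0.5 × 6.9 × 0.515 = 1.777 L·cmH2O.
× 0.098 J/(L·cmH2O) → 0.1741 J.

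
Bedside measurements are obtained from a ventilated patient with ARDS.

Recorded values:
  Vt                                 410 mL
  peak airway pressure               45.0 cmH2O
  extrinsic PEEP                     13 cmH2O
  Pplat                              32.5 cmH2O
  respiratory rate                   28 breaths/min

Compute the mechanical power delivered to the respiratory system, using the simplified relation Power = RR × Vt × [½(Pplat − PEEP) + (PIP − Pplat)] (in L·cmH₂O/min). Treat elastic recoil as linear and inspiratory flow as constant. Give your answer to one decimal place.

Per-breath work = Vt × [½(Pplat−PEEP) + (PIP−Pplat)] = 0.410 × [0.5×19.5 + 12.5] = 0.410 × 22.25 = 9.123 L·cmH2O.
Power = 28 × 9.123 = 255.44 L·cmH2O/min.

255.4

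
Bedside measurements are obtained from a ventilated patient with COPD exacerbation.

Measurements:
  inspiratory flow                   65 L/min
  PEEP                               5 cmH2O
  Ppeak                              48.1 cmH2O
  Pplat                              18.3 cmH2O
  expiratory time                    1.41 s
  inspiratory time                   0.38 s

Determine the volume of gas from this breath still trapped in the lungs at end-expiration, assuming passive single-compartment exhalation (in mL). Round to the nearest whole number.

Flow: 65 L/min ÷ 60 = 1.0833 L/s.
Vt = flow × Ti = 1.0833 L/s × 0.38 s × 1000 mL/L = 411.65 mL.
R = (PIP − Pplat)/V̇ = (48.1 − 18.3) / 1.0833 = 29.8/1.0833 = 27.509 cmH2O·s/L.
C = Vt/(Pplat − PEEP) = 411.65 / (18.3 − 5) = 411.65/13.3 = 30.951 mL/cmH2O.
τ = R × C = 27.509 × 0.03095 L/cmH2O = 0.8514 s.
Fraction remaining = e^(−Te/τ) = e^(−1.41/0.8514) = 0.1909.
Trapped volume = 411.65 × 0.1909 = 78.584 mL.

79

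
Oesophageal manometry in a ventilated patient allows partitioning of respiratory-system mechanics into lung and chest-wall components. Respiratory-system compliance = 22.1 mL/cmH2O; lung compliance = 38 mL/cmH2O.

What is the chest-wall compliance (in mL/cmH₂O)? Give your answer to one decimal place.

52.8

1/Ccw = 1/Crs − 1/CL.
1/Ccw = 1/22.1 − 1/38 = 0.01893.
Ccw = 52.826 mL/cmH2O.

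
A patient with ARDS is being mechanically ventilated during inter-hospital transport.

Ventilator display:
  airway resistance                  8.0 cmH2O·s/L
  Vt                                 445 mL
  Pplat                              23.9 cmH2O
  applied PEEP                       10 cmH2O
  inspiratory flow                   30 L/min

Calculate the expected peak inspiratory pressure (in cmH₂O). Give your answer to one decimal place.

27.9

Flow: 30 L/min ÷ 60 = 0.5 L/s.
PIP = Pplat + Raw × flow = 23.9 + 8.0 × 0.5 = 23.9 + 4.0 = 27.9 cmH2O.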